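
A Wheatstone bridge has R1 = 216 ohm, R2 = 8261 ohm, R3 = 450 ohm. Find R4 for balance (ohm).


At balance: R1*R4 = R2*R3, so R4 = R2*R3/R1.
R4 = 8261 * 450 / 216
R4 = 3717450 / 216
R4 = 17210.42 ohm

17210.42 ohm


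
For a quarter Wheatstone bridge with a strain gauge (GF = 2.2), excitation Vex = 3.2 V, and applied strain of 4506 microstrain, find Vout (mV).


Quarter bridge output: Vout = (GF * epsilon * Vex) / 4.
Vout = (2.2 * 4506e-6 * 3.2) / 4
Vout = 0.03172224 / 4 V
Vout = 0.00793056 V = 7.9306 mV

7.9306 mV


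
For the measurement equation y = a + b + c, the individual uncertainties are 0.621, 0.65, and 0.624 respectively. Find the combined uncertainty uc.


For a sum of independent quantities, uc = sqrt(u1^2 + u2^2 + u3^2).
uc = sqrt(0.621^2 + 0.65^2 + 0.624^2)
uc = sqrt(0.385641 + 0.4225 + 0.389376)
uc = 1.0943

1.0943


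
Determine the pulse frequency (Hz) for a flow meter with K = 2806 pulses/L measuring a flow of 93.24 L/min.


Frequency = K * Q / 60 (converting L/min to L/s).
f = 2806 * 93.24 / 60
f = 261631.44 / 60
f = 4360.52 Hz

4360.52 Hz


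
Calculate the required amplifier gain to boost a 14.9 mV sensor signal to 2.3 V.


Gain = Vout / Vin (converting to same units).
G = 2.3 V / 14.9 mV
G = 2300.0 mV / 14.9 mV
G = 154.36

154.36


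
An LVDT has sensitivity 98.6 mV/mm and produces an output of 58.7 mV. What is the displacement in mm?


Displacement = Vout / sensitivity.
d = 58.7 / 98.6
d = 0.595 mm

0.595 mm


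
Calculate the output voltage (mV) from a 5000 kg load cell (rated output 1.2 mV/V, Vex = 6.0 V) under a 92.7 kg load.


Vout = rated_output * Vex * (load / capacity).
Vout = 1.2 * 6.0 * (92.7 / 5000)
Vout = 1.2 * 6.0 * 0.01854
Vout = 0.133 mV

0.133 mV


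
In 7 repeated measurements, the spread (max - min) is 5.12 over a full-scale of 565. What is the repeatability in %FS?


Repeatability = (spread / full scale) * 100%.
R = (5.12 / 565) * 100
R = 0.906 %FS

0.906 %FS


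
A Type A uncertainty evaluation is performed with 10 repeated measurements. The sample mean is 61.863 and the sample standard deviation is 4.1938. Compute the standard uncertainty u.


The standard uncertainty for Type A evaluation is u = s / sqrt(n).
u = 4.1938 / sqrt(10)
u = 4.1938 / 3.1623
u = 1.3262

1.3262


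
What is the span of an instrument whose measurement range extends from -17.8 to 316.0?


Span = upper range - lower range.
Span = 316.0 - (-17.8)
Span = 333.8

333.8


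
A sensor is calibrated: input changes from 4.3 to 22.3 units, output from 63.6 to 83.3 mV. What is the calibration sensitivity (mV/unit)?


Sensitivity = (y2 - y1) / (x2 - x1).
S = (83.3 - 63.6) / (22.3 - 4.3)
S = 19.7 / 18.0
S = 1.0944 mV/unit

1.0944 mV/unit


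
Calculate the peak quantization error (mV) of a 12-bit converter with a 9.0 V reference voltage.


The maximum quantization error is +/- LSB/2.
LSB = Vref / 2^n = 9.0 / 4096 = 0.00219727 V
Max error = LSB / 2 = 0.00219727 / 2 = 0.00109863 V
Max error = 1.0986 mV

1.0986 mV


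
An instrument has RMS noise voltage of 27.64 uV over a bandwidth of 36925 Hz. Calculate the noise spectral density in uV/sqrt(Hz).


Noise spectral density = Vrms / sqrt(BW).
NSD = 27.64 / sqrt(36925)
NSD = 27.64 / 192.1588
NSD = 0.1438 uV/sqrt(Hz)

0.1438 uV/sqrt(Hz)


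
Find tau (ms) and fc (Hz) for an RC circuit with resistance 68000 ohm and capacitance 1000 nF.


Time constant: tau = R * C.
tau = 68000 * 1.00e-06 = 0.068 s
tau = 68.0 ms
Cutoff frequency: fc = 1 / (2*pi*R*C).
fc = 1 / (2*pi*0.068) = 2.34 Hz

tau = 68.0 ms, fc = 2.34 Hz


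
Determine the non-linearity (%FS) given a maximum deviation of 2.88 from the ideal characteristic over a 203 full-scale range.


Linearity error = (max deviation / full scale) * 100%.
Linearity = (2.88 / 203) * 100
Linearity = 1.419 %FS

1.419 %FS


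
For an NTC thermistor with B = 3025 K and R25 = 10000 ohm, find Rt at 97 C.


NTC thermistor equation: Rt = R25 * exp(B * (1/T - 1/T25)).
T in Kelvin: 370.15 K, T25 = 298.15 K
1/T - 1/T25 = 1/370.15 - 1/298.15 = -0.00065241
B * (1/T - 1/T25) = 3025 * -0.00065241 = -1.9735
Rt = 10000 * exp(-1.9735) = 1389.6 ohm

1389.6 ohm


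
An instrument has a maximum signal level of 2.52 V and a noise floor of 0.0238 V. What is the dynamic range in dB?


Dynamic range = 20 * log10(Vmax / Vnoise).
DR = 20 * log10(2.52 / 0.0238)
DR = 20 * log10(105.88)
DR = 40.5 dB

40.5 dB


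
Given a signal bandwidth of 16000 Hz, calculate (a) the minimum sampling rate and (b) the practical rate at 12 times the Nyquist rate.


By Nyquist theorem, fs_min = 2 * fmax.
fs_min = 2 * 16000 = 32000 Hz
Practical rate = 12 * fs_min = 12 * 32000 = 384000 Hz

fs_min = 32000 Hz, fs_practical = 384000 Hz


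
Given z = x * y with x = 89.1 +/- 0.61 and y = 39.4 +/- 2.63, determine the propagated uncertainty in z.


For a product z = x*y, the relative uncertainty is:
uz/z = sqrt((ux/x)^2 + (uy/y)^2)
Relative uncertainties: ux/x = 0.61/89.1 = 0.006846
uy/y = 2.63/39.4 = 0.066751
z = 89.1 * 39.4 = 3510.5
uz = 3510.5 * sqrt(0.006846^2 + 0.066751^2) = 235.562

235.562


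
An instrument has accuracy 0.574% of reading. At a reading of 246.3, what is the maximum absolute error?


Absolute error = (accuracy% / 100) * reading.
Error = (0.574 / 100) * 246.3
Error = 0.00574 * 246.3
Error = 1.4138

1.4138


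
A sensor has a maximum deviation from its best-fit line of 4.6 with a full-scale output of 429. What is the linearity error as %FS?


Linearity error = (max deviation / full scale) * 100%.
Linearity = (4.6 / 429) * 100
Linearity = 1.072 %FS

1.072 %FS


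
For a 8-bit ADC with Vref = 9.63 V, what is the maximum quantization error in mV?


The maximum quantization error is +/- LSB/2.
LSB = Vref / 2^n = 9.63 / 256 = 0.03761719 V
Max error = LSB / 2 = 0.03761719 / 2 = 0.01880859 V
Max error = 18.8086 mV

18.8086 mV


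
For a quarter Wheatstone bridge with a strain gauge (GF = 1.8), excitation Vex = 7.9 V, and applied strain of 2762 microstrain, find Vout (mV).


Quarter bridge output: Vout = (GF * epsilon * Vex) / 4.
Vout = (1.8 * 2762e-6 * 7.9) / 4
Vout = 0.03927564 / 4 V
Vout = 0.00981891 V = 9.8189 mV

9.8189 mV


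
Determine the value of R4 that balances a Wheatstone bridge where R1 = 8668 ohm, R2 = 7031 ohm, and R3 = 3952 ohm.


At balance: R1*R4 = R2*R3, so R4 = R2*R3/R1.
R4 = 7031 * 3952 / 8668
R4 = 27786512 / 8668
R4 = 3205.64 ohm

3205.64 ohm


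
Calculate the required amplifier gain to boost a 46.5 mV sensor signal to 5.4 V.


Gain = Vout / Vin (converting to same units).
G = 5.4 V / 46.5 mV
G = 5400.0 mV / 46.5 mV
G = 116.13

116.13


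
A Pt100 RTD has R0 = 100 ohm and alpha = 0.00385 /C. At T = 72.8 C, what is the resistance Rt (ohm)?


The RTD equation: Rt = R0 * (1 + alpha * T).
Rt = 100 * (1 + 0.00385 * 72.8)
Rt = 100 * (1 + 0.28028)
Rt = 100 * 1.28028
Rt = 128.028 ohm

128.028 ohm


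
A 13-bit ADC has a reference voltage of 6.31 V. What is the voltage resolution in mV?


The resolution (LSB) of an ADC is Vref / 2^n.
LSB = 6.31 / 2^13
LSB = 6.31 / 8192
LSB = 0.00077026 V = 0.77026367 mV

0.77026367 mV


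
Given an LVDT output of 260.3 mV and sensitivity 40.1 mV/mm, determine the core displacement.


Displacement = Vout / sensitivity.
d = 260.3 / 40.1
d = 6.491 mm

6.491 mm


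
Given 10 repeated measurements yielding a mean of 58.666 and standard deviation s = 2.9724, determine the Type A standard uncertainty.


The standard uncertainty for Type A evaluation is u = s / sqrt(n).
u = 2.9724 / sqrt(10)
u = 2.9724 / 3.1623
u = 0.94

0.94


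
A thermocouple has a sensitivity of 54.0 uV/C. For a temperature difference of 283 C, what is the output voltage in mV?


The thermocouple output V = sensitivity * dT.
V = 54.0 uV/C * 283 C
V = 15282.0 uV
V = 15.282 mV

15.282 mV


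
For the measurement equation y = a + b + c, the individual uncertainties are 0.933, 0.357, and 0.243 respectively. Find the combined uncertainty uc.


For a sum of independent quantities, uc = sqrt(u1^2 + u2^2 + u3^2).
uc = sqrt(0.933^2 + 0.357^2 + 0.243^2)
uc = sqrt(0.870489 + 0.127449 + 0.059049)
uc = 1.0281

1.0281


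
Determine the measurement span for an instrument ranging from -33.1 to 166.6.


Span = upper range - lower range.
Span = 166.6 - (-33.1)
Span = 199.7

199.7


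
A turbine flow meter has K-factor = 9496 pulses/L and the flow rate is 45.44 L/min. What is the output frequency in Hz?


Frequency = K * Q / 60 (converting L/min to L/s).
f = 9496 * 45.44 / 60
f = 431498.24 / 60
f = 7191.64 Hz

7191.64 Hz


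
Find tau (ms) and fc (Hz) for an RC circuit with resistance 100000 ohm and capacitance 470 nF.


Time constant: tau = R * C.
tau = 100000 * 4.70e-07 = 0.047 s
tau = 47.0 ms
Cutoff frequency: fc = 1 / (2*pi*R*C).
fc = 1 / (2*pi*0.047) = 3.39 Hz

tau = 47.0 ms, fc = 3.39 Hz


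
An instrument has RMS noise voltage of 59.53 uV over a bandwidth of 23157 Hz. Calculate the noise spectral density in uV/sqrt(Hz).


Noise spectral density = Vrms / sqrt(BW).
NSD = 59.53 / sqrt(23157)
NSD = 59.53 / 152.1742
NSD = 0.3912 uV/sqrt(Hz)

0.3912 uV/sqrt(Hz)


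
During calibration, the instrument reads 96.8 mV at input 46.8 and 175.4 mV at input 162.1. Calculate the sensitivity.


Sensitivity = (y2 - y1) / (x2 - x1).
S = (175.4 - 96.8) / (162.1 - 46.8)
S = 78.6 / 115.3
S = 0.6817 mV/unit

0.6817 mV/unit


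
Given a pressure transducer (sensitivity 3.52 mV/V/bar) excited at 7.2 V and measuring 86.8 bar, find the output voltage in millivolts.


Output = sensitivity * Vex * P.
Vout = 3.52 * 7.2 * 86.8
Vout = 25.344 * 86.8
Vout = 2199.86 mV

2199.86 mV


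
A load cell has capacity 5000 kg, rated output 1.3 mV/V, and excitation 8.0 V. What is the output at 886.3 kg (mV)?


Vout = rated_output * Vex * (load / capacity).
Vout = 1.3 * 8.0 * (886.3 / 5000)
Vout = 1.3 * 8.0 * 0.17726
Vout = 1.844 mV

1.844 mV


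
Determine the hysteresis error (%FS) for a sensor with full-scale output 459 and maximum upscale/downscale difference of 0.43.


Hysteresis = (max difference / full scale) * 100%.
H = (0.43 / 459) * 100
H = 0.094 %FS

0.094 %FS


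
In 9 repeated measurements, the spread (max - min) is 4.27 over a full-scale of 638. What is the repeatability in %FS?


Repeatability = (spread / full scale) * 100%.
R = (4.27 / 638) * 100
R = 0.669 %FS

0.669 %FS


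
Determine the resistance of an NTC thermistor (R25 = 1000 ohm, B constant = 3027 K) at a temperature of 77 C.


NTC thermistor equation: Rt = R25 * exp(B * (1/T - 1/T25)).
T in Kelvin: 350.15 K, T25 = 298.15 K
1/T - 1/T25 = 1/350.15 - 1/298.15 = -0.0004981
B * (1/T - 1/T25) = 3027 * -0.0004981 = -1.5077
Rt = 1000 * exp(-1.5077) = 221.4 ohm

221.4 ohm


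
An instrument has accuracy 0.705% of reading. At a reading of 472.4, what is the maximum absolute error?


Absolute error = (accuracy% / 100) * reading.
Error = (0.705 / 100) * 472.4
Error = 0.00705 * 472.4
Error = 3.3304

3.3304


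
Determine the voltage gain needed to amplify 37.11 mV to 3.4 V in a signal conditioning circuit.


Gain = Vout / Vin (converting to same units).
G = 3.4 V / 37.11 mV
G = 3400.0 mV / 37.11 mV
G = 91.62

91.62


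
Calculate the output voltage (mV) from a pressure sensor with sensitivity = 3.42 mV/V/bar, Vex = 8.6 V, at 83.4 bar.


Output = sensitivity * Vex * P.
Vout = 3.42 * 8.6 * 83.4
Vout = 29.412 * 83.4
Vout = 2452.96 mV

2452.96 mV


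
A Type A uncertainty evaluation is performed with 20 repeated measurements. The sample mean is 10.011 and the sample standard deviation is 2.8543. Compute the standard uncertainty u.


The standard uncertainty for Type A evaluation is u = s / sqrt(n).
u = 2.8543 / sqrt(20)
u = 2.8543 / 4.4721
u = 0.6382

0.6382


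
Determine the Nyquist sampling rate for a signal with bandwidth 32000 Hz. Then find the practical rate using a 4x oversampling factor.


By Nyquist theorem, fs_min = 2 * fmax.
fs_min = 2 * 32000 = 64000 Hz
Practical rate = 4 * fs_min = 4 * 64000 = 256000 Hz

fs_min = 64000 Hz, fs_practical = 256000 Hz


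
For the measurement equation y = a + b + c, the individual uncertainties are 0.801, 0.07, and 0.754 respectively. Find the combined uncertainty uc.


For a sum of independent quantities, uc = sqrt(u1^2 + u2^2 + u3^2).
uc = sqrt(0.801^2 + 0.07^2 + 0.754^2)
uc = sqrt(0.641601 + 0.0049 + 0.568516)
uc = 1.1023

1.1023


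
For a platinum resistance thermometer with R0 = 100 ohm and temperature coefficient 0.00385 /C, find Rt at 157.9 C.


The RTD equation: Rt = R0 * (1 + alpha * T).
Rt = 100 * (1 + 0.00385 * 157.9)
Rt = 100 * (1 + 0.607915)
Rt = 100 * 1.607915
Rt = 160.792 ohm

160.792 ohm


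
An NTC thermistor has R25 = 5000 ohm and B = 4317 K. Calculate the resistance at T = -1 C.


NTC thermistor equation: Rt = R25 * exp(B * (1/T - 1/T25)).
T in Kelvin: 272.15 K, T25 = 298.15 K
1/T - 1/T25 = 1/272.15 - 1/298.15 = 0.00032043
B * (1/T - 1/T25) = 4317 * 0.00032043 = 1.3833
Rt = 5000 * exp(1.3833) = 19939.9 ohm

19939.9 ohm


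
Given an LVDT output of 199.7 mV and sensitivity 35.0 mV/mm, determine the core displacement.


Displacement = Vout / sensitivity.
d = 199.7 / 35.0
d = 5.706 mm

5.706 mm


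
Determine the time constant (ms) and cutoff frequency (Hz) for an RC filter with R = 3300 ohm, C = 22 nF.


Time constant: tau = R * C.
tau = 3300 * 2.20e-08 = 7.26e-05 s
tau = 0.0726 ms
Cutoff frequency: fc = 1 / (2*pi*R*C).
fc = 1 / (2*pi*7.26e-05) = 2192.22 Hz

tau = 0.0726 ms, fc = 2192.22 Hz


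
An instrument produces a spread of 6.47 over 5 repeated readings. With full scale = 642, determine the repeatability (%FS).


Repeatability = (spread / full scale) * 100%.
R = (6.47 / 642) * 100
R = 1.008 %FS

1.008 %FS


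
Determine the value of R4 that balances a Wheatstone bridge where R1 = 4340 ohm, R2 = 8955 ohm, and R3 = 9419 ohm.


At balance: R1*R4 = R2*R3, so R4 = R2*R3/R1.
R4 = 8955 * 9419 / 4340
R4 = 84347145 / 4340
R4 = 19434.83 ohm

19434.83 ohm


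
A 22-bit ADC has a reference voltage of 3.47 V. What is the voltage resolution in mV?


The resolution (LSB) of an ADC is Vref / 2^n.
LSB = 3.47 / 2^22
LSB = 3.47 / 4194304
LSB = 8.3e-07 V = 0.00082731 mV

0.00082731 mV


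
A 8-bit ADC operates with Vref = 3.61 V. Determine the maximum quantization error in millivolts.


The maximum quantization error is +/- LSB/2.
LSB = Vref / 2^n = 3.61 / 256 = 0.01410156 V
Max error = LSB / 2 = 0.01410156 / 2 = 0.00705078 V
Max error = 7.0508 mV

7.0508 mV


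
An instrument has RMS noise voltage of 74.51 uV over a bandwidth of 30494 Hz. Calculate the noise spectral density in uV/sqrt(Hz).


Noise spectral density = Vrms / sqrt(BW).
NSD = 74.51 / sqrt(30494)
NSD = 74.51 / 174.6253
NSD = 0.4267 uV/sqrt(Hz)

0.4267 uV/sqrt(Hz)


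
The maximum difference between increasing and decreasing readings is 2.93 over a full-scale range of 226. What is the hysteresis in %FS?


Hysteresis = (max difference / full scale) * 100%.
H = (2.93 / 226) * 100
H = 1.296 %FS

1.296 %FS


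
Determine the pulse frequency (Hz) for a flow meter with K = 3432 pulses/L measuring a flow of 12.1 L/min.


Frequency = K * Q / 60 (converting L/min to L/s).
f = 3432 * 12.1 / 60
f = 41527.2 / 60
f = 692.12 Hz

692.12 Hz


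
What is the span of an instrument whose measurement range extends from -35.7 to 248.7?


Span = upper range - lower range.
Span = 248.7 - (-35.7)
Span = 284.4

284.4


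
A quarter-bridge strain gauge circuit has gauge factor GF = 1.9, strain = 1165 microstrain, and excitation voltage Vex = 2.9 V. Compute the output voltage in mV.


Quarter bridge output: Vout = (GF * epsilon * Vex) / 4.
Vout = (1.9 * 1165e-6 * 2.9) / 4
Vout = 0.00641915 / 4 V
Vout = 0.00160479 V = 1.6048 mV

1.6048 mV


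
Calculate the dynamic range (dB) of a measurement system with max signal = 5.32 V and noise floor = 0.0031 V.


Dynamic range = 20 * log10(Vmax / Vnoise).
DR = 20 * log10(5.32 / 0.0031)
DR = 20 * log10(1716.13)
DR = 64.69 dB

64.69 dB


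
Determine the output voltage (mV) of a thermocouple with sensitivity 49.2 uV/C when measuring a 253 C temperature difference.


The thermocouple output V = sensitivity * dT.
V = 49.2 uV/C * 253 C
V = 12447.6 uV
V = 12.448 mV

12.448 mV


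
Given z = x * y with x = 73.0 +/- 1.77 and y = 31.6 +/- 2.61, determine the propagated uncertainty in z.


For a product z = x*y, the relative uncertainty is:
uz/z = sqrt((ux/x)^2 + (uy/y)^2)
Relative uncertainties: ux/x = 1.77/73.0 = 0.024247
uy/y = 2.61/31.6 = 0.082595
z = 73.0 * 31.6 = 2306.8
uz = 2306.8 * sqrt(0.024247^2 + 0.082595^2) = 198.57

198.57


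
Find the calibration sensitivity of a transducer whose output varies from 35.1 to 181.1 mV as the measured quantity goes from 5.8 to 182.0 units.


Sensitivity = (y2 - y1) / (x2 - x1).
S = (181.1 - 35.1) / (182.0 - 5.8)
S = 146.0 / 176.2
S = 0.8286 mV/unit

0.8286 mV/unit


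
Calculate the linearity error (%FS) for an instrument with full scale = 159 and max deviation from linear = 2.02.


Linearity error = (max deviation / full scale) * 100%.
Linearity = (2.02 / 159) * 100
Linearity = 1.27 %FS

1.27 %FS


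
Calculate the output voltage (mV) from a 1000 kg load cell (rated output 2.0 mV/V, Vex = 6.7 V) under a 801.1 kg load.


Vout = rated_output * Vex * (load / capacity).
Vout = 2.0 * 6.7 * (801.1 / 1000)
Vout = 2.0 * 6.7 * 0.8011
Vout = 10.735 mV

10.735 mV


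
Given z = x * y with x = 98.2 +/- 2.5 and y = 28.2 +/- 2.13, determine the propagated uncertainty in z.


For a product z = x*y, the relative uncertainty is:
uz/z = sqrt((ux/x)^2 + (uy/y)^2)
Relative uncertainties: ux/x = 2.5/98.2 = 0.025458
uy/y = 2.13/28.2 = 0.075532
z = 98.2 * 28.2 = 2769.2
uz = 2769.2 * sqrt(0.025458^2 + 0.075532^2) = 220.728

220.728


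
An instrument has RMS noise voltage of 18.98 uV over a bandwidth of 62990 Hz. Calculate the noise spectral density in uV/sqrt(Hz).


Noise spectral density = Vrms / sqrt(BW).
NSD = 18.98 / sqrt(62990)
NSD = 18.98 / 250.9781
NSD = 0.0756 uV/sqrt(Hz)

0.0756 uV/sqrt(Hz)


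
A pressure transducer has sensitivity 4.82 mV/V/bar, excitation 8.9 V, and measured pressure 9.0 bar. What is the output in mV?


Output = sensitivity * Vex * P.
Vout = 4.82 * 8.9 * 9.0
Vout = 42.898 * 9.0
Vout = 386.08 mV

386.08 mV


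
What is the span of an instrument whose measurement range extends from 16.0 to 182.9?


Span = upper range - lower range.
Span = 182.9 - (16.0)
Span = 166.9

166.9


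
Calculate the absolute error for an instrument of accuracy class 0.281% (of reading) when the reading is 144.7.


Absolute error = (accuracy% / 100) * reading.
Error = (0.281 / 100) * 144.7
Error = 0.00281 * 144.7
Error = 0.4066

0.4066


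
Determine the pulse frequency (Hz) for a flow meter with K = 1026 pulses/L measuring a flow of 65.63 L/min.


Frequency = K * Q / 60 (converting L/min to L/s).
f = 1026 * 65.63 / 60
f = 67336.38 / 60
f = 1122.27 Hz

1122.27 Hz


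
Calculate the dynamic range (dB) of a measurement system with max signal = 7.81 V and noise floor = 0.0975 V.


Dynamic range = 20 * log10(Vmax / Vnoise).
DR = 20 * log10(7.81 / 0.0975)
DR = 20 * log10(80.1)
DR = 38.07 dB

38.07 dB


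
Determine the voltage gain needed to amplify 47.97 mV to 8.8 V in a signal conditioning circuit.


Gain = Vout / Vin (converting to same units).
G = 8.8 V / 47.97 mV
G = 8800.0 mV / 47.97 mV
G = 183.45

183.45


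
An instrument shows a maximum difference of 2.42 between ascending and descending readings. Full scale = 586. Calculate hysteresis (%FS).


Hysteresis = (max difference / full scale) * 100%.
H = (2.42 / 586) * 100
H = 0.413 %FS

0.413 %FS


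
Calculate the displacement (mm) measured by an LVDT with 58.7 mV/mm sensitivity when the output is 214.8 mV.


Displacement = Vout / sensitivity.
d = 214.8 / 58.7
d = 3.659 mm

3.659 mm


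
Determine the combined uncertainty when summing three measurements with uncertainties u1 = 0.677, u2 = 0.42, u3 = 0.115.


For a sum of independent quantities, uc = sqrt(u1^2 + u2^2 + u3^2).
uc = sqrt(0.677^2 + 0.42^2 + 0.115^2)
uc = sqrt(0.458329 + 0.1764 + 0.013225)
uc = 0.805

0.805


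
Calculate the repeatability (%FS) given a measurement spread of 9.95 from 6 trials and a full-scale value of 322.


Repeatability = (spread / full scale) * 100%.
R = (9.95 / 322) * 100
R = 3.09 %FS

3.09 %FS


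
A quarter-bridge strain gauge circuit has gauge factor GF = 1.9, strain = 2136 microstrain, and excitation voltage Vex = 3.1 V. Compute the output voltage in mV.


Quarter bridge output: Vout = (GF * epsilon * Vex) / 4.
Vout = (1.9 * 2136e-6 * 3.1) / 4
Vout = 0.01258104 / 4 V
Vout = 0.00314526 V = 3.1453 mV

3.1453 mV


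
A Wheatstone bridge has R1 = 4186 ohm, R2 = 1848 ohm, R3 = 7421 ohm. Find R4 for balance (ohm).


At balance: R1*R4 = R2*R3, so R4 = R2*R3/R1.
R4 = 1848 * 7421 / 4186
R4 = 13714008 / 4186
R4 = 3276.16 ohm

3276.16 ohm


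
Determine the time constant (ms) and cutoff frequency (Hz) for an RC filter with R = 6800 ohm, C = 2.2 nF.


Time constant: tau = R * C.
tau = 6800 * 2.20e-09 = 1.496e-05 s
tau = 0.015 ms
Cutoff frequency: fc = 1 / (2*pi*R*C).
fc = 1 / (2*pi*1.496e-05) = 10638.7 Hz

tau = 0.015 ms, fc = 10638.7 Hz


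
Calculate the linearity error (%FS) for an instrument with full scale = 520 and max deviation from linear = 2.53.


Linearity error = (max deviation / full scale) * 100%.
Linearity = (2.53 / 520) * 100
Linearity = 0.487 %FS

0.487 %FS


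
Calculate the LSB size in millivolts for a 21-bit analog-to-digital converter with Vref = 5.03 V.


The resolution (LSB) of an ADC is Vref / 2^n.
LSB = 5.03 / 2^21
LSB = 5.03 / 2097152
LSB = 2.4e-06 V = 0.00239849 mV

0.00239849 mV


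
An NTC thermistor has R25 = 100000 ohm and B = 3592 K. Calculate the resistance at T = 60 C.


NTC thermistor equation: Rt = R25 * exp(B * (1/T - 1/T25)).
T in Kelvin: 333.15 K, T25 = 298.15 K
1/T - 1/T25 = 1/333.15 - 1/298.15 = -0.00035237
B * (1/T - 1/T25) = 3592 * -0.00035237 = -1.2657
Rt = 100000 * exp(-1.2657) = 28204.3 ohm

28204.3 ohm


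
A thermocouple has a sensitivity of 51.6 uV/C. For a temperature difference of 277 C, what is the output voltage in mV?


The thermocouple output V = sensitivity * dT.
V = 51.6 uV/C * 277 C
V = 14293.2 uV
V = 14.293 mV

14.293 mV


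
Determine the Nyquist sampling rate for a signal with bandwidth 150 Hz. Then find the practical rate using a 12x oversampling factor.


By Nyquist theorem, fs_min = 2 * fmax.
fs_min = 2 * 150 = 300 Hz
Practical rate = 12 * fs_min = 12 * 300 = 3600 Hz

fs_min = 300 Hz, fs_practical = 3600 Hz


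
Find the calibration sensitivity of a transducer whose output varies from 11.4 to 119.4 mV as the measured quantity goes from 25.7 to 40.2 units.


Sensitivity = (y2 - y1) / (x2 - x1).
S = (119.4 - 11.4) / (40.2 - 25.7)
S = 108.0 / 14.5
S = 7.4483 mV/unit

7.4483 mV/unit


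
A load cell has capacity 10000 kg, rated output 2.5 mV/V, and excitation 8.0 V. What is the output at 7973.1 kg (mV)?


Vout = rated_output * Vex * (load / capacity).
Vout = 2.5 * 8.0 * (7973.1 / 10000)
Vout = 2.5 * 8.0 * 0.79731
Vout = 15.946 mV

15.946 mV


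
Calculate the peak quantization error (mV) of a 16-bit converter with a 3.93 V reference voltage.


The maximum quantization error is +/- LSB/2.
LSB = Vref / 2^n = 3.93 / 65536 = 5.997e-05 V
Max error = LSB / 2 = 5.997e-05 / 2 = 2.998e-05 V
Max error = 0.03 mV

0.03 mV


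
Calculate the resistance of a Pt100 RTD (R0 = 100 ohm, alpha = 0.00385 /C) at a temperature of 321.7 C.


The RTD equation: Rt = R0 * (1 + alpha * T).
Rt = 100 * (1 + 0.00385 * 321.7)
Rt = 100 * (1 + 1.238545)
Rt = 100 * 2.238545
Rt = 223.855 ohm

223.855 ohm


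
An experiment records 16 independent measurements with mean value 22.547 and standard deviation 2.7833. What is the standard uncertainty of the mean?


The standard uncertainty for Type A evaluation is u = s / sqrt(n).
u = 2.7833 / sqrt(16)
u = 2.7833 / 4.0
u = 0.6958

0.6958


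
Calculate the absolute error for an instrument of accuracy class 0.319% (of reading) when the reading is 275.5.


Absolute error = (accuracy% / 100) * reading.
Error = (0.319 / 100) * 275.5
Error = 0.00319 * 275.5
Error = 0.8788

0.8788


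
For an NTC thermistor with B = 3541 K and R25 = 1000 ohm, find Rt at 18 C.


NTC thermistor equation: Rt = R25 * exp(B * (1/T - 1/T25)).
T in Kelvin: 291.15 K, T25 = 298.15 K
1/T - 1/T25 = 1/291.15 - 1/298.15 = 8.064e-05
B * (1/T - 1/T25) = 3541 * 8.064e-05 = 0.2855
Rt = 1000 * exp(0.2855) = 1330.5 ohm

1330.5 ohm


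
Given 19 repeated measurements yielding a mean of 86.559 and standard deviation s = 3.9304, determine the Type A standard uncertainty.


The standard uncertainty for Type A evaluation is u = s / sqrt(n).
u = 3.9304 / sqrt(19)
u = 3.9304 / 4.3589
u = 0.9017

0.9017


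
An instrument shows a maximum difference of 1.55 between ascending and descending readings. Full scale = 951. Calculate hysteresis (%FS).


Hysteresis = (max difference / full scale) * 100%.
H = (1.55 / 951) * 100
H = 0.163 %FS

0.163 %FS


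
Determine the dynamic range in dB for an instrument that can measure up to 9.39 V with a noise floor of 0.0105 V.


Dynamic range = 20 * log10(Vmax / Vnoise).
DR = 20 * log10(9.39 / 0.0105)
DR = 20 * log10(894.29)
DR = 59.03 dB

59.03 dB


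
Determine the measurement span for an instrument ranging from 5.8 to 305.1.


Span = upper range - lower range.
Span = 305.1 - (5.8)
Span = 299.3

299.3


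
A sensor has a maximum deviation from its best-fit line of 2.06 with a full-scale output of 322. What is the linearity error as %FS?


Linearity error = (max deviation / full scale) * 100%.
Linearity = (2.06 / 322) * 100
Linearity = 0.64 %FS

0.64 %FS


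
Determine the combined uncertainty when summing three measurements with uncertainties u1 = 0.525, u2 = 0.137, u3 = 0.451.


For a sum of independent quantities, uc = sqrt(u1^2 + u2^2 + u3^2).
uc = sqrt(0.525^2 + 0.137^2 + 0.451^2)
uc = sqrt(0.275625 + 0.018769 + 0.203401)
uc = 0.7055

0.7055


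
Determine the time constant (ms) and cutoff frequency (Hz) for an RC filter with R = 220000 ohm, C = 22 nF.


Time constant: tau = R * C.
tau = 220000 * 2.20e-08 = 0.00484 s
tau = 4.84 ms
Cutoff frequency: fc = 1 / (2*pi*R*C).
fc = 1 / (2*pi*0.00484) = 32.88 Hz

tau = 4.84 ms, fc = 32.88 Hz


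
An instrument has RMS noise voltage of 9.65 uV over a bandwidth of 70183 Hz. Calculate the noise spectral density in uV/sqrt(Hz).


Noise spectral density = Vrms / sqrt(BW).
NSD = 9.65 / sqrt(70183)
NSD = 9.65 / 264.9207
NSD = 0.0364 uV/sqrt(Hz)

0.0364 uV/sqrt(Hz)


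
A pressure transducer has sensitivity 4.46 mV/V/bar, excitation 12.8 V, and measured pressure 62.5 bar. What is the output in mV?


Output = sensitivity * Vex * P.
Vout = 4.46 * 12.8 * 62.5
Vout = 57.088 * 62.5
Vout = 3568.0 mV

3568.0 mV


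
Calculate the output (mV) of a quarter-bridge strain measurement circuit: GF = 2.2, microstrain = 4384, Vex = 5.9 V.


Quarter bridge output: Vout = (GF * epsilon * Vex) / 4.
Vout = (2.2 * 4384e-6 * 5.9) / 4
Vout = 0.05690432 / 4 V
Vout = 0.01422608 V = 14.2261 mV

14.2261 mV


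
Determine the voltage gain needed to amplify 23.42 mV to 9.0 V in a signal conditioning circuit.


Gain = Vout / Vin (converting to same units).
G = 9.0 V / 23.42 mV
G = 9000.0 mV / 23.42 mV
G = 384.29

384.29


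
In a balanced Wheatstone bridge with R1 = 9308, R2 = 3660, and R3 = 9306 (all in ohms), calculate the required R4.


At balance: R1*R4 = R2*R3, so R4 = R2*R3/R1.
R4 = 3660 * 9306 / 9308
R4 = 34059960 / 9308
R4 = 3659.21 ohm

3659.21 ohm


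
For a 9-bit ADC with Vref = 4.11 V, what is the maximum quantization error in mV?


The maximum quantization error is +/- LSB/2.
LSB = Vref / 2^n = 4.11 / 512 = 0.00802734 V
Max error = LSB / 2 = 0.00802734 / 2 = 0.00401367 V
Max error = 4.0137 mV

4.0137 mV


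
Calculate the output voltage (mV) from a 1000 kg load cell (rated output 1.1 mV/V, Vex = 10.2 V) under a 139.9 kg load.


Vout = rated_output * Vex * (load / capacity).
Vout = 1.1 * 10.2 * (139.9 / 1000)
Vout = 1.1 * 10.2 * 0.1399
Vout = 1.57 mV

1.57 mV


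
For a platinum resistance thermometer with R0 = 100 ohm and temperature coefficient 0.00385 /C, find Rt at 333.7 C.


The RTD equation: Rt = R0 * (1 + alpha * T).
Rt = 100 * (1 + 0.00385 * 333.7)
Rt = 100 * (1 + 1.284745)
Rt = 100 * 2.284745
Rt = 228.475 ohm

228.475 ohm


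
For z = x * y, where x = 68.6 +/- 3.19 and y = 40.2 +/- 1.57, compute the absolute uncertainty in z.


For a product z = x*y, the relative uncertainty is:
uz/z = sqrt((ux/x)^2 + (uy/y)^2)
Relative uncertainties: ux/x = 3.19/68.6 = 0.046501
uy/y = 1.57/40.2 = 0.039055
z = 68.6 * 40.2 = 2757.7
uz = 2757.7 * sqrt(0.046501^2 + 0.039055^2) = 167.466

167.466


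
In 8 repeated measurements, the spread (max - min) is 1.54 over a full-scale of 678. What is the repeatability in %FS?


Repeatability = (spread / full scale) * 100%.
R = (1.54 / 678) * 100
R = 0.227 %FS

0.227 %FS


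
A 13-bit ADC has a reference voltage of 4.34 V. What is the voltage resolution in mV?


The resolution (LSB) of an ADC is Vref / 2^n.
LSB = 4.34 / 2^13
LSB = 4.34 / 8192
LSB = 0.00052979 V = 0.52978516 mV

0.52978516 mV


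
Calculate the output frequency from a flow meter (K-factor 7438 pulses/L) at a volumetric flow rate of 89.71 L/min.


Frequency = K * Q / 60 (converting L/min to L/s).
f = 7438 * 89.71 / 60
f = 667262.98 / 60
f = 11121.05 Hz

11121.05 Hz


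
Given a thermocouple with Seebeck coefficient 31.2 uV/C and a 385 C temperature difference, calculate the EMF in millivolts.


The thermocouple output V = sensitivity * dT.
V = 31.2 uV/C * 385 C
V = 12012.0 uV
V = 12.012 mV

12.012 mV


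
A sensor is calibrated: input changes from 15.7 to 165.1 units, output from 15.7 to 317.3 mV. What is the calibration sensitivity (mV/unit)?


Sensitivity = (y2 - y1) / (x2 - x1).
S = (317.3 - 15.7) / (165.1 - 15.7)
S = 301.6 / 149.4
S = 2.0187 mV/unit

2.0187 mV/unit


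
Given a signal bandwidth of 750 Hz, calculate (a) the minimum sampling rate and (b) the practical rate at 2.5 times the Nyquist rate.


By Nyquist theorem, fs_min = 2 * fmax.
fs_min = 2 * 750 = 1500 Hz
Practical rate = 2.5 * fs_min = 2.5 * 1500 = 3750 Hz

fs_min = 1500 Hz, fs_practical = 3750 Hz


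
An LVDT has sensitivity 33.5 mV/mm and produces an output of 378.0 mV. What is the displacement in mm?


Displacement = Vout / sensitivity.
d = 378.0 / 33.5
d = 11.284 mm

11.284 mm


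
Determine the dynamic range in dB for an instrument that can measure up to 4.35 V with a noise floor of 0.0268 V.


Dynamic range = 20 * log10(Vmax / Vnoise).
DR = 20 * log10(4.35 / 0.0268)
DR = 20 * log10(162.31)
DR = 44.21 dB

44.21 dB


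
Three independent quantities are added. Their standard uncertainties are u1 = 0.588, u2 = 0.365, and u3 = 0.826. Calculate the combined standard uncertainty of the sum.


For a sum of independent quantities, uc = sqrt(u1^2 + u2^2 + u3^2).
uc = sqrt(0.588^2 + 0.365^2 + 0.826^2)
uc = sqrt(0.345744 + 0.133225 + 0.682276)
uc = 1.0776

1.0776


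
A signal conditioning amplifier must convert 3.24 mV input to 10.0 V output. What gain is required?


Gain = Vout / Vin (converting to same units).
G = 10.0 V / 3.24 mV
G = 10000.0 mV / 3.24 mV
G = 3086.42

3086.42


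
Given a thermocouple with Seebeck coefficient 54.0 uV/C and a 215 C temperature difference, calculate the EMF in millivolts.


The thermocouple output V = sensitivity * dT.
V = 54.0 uV/C * 215 C
V = 11610.0 uV
V = 11.61 mV

11.61 mV


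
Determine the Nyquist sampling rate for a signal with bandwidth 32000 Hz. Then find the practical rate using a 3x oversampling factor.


By Nyquist theorem, fs_min = 2 * fmax.
fs_min = 2 * 32000 = 64000 Hz
Practical rate = 3 * fs_min = 3 * 64000 = 192000 Hz

fs_min = 64000 Hz, fs_practical = 192000 Hz


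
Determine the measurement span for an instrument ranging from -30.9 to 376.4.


Span = upper range - lower range.
Span = 376.4 - (-30.9)
Span = 407.3

407.3


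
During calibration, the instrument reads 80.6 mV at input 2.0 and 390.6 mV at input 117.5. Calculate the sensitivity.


Sensitivity = (y2 - y1) / (x2 - x1).
S = (390.6 - 80.6) / (117.5 - 2.0)
S = 310.0 / 115.5
S = 2.684 mV/unit

2.684 mV/unit


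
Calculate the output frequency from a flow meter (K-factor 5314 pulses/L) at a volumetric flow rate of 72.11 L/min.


Frequency = K * Q / 60 (converting L/min to L/s).
f = 5314 * 72.11 / 60
f = 383192.54 / 60
f = 6386.54 Hz

6386.54 Hz


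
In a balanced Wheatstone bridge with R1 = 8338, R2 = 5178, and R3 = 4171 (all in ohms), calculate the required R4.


At balance: R1*R4 = R2*R3, so R4 = R2*R3/R1.
R4 = 5178 * 4171 / 8338
R4 = 21597438 / 8338
R4 = 2590.24 ohm

2590.24 ohm


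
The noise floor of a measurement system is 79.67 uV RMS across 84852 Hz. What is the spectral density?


Noise spectral density = Vrms / sqrt(BW).
NSD = 79.67 / sqrt(84852)
NSD = 79.67 / 291.2937
NSD = 0.2735 uV/sqrt(Hz)

0.2735 uV/sqrt(Hz)


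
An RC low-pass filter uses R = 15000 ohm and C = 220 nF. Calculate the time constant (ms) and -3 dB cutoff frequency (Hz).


Time constant: tau = R * C.
tau = 15000 * 2.20e-07 = 0.0033 s
tau = 3.3 ms
Cutoff frequency: fc = 1 / (2*pi*R*C).
fc = 1 / (2*pi*0.0033) = 48.23 Hz

tau = 3.3 ms, fc = 48.23 Hz


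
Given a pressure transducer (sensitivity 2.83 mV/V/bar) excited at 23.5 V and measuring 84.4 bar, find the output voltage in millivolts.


Output = sensitivity * Vex * P.
Vout = 2.83 * 23.5 * 84.4
Vout = 66.505 * 84.4
Vout = 5613.02 mV

5613.02 mV


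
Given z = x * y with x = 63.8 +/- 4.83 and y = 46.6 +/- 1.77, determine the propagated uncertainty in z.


For a product z = x*y, the relative uncertainty is:
uz/z = sqrt((ux/x)^2 + (uy/y)^2)
Relative uncertainties: ux/x = 4.83/63.8 = 0.075705
uy/y = 1.77/46.6 = 0.037983
z = 63.8 * 46.6 = 2973.1
uz = 2973.1 * sqrt(0.075705^2 + 0.037983^2) = 251.818

251.818


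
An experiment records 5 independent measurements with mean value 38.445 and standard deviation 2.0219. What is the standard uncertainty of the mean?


The standard uncertainty for Type A evaluation is u = s / sqrt(n).
u = 2.0219 / sqrt(5)
u = 2.0219 / 2.2361
u = 0.9042

0.9042


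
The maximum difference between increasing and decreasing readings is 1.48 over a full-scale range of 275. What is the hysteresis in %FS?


Hysteresis = (max difference / full scale) * 100%.
H = (1.48 / 275) * 100
H = 0.538 %FS

0.538 %FS


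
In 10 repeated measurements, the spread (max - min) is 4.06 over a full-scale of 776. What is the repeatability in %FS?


Repeatability = (spread / full scale) * 100%.
R = (4.06 / 776) * 100
R = 0.523 %FS

0.523 %FS


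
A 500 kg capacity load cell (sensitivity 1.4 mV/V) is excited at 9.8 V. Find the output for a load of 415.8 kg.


Vout = rated_output * Vex * (load / capacity).
Vout = 1.4 * 9.8 * (415.8 / 500)
Vout = 1.4 * 9.8 * 0.8316
Vout = 11.41 mV

11.41 mV


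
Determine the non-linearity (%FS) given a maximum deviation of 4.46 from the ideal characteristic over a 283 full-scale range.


Linearity error = (max deviation / full scale) * 100%.
Linearity = (4.46 / 283) * 100
Linearity = 1.576 %FS

1.576 %FS


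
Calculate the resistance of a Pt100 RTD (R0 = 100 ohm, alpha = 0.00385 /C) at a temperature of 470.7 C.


The RTD equation: Rt = R0 * (1 + alpha * T).
Rt = 100 * (1 + 0.00385 * 470.7)
Rt = 100 * (1 + 1.812195)
Rt = 100 * 2.812195
Rt = 281.219 ohm

281.219 ohm


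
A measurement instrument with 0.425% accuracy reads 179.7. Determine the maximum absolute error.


Absolute error = (accuracy% / 100) * reading.
Error = (0.425 / 100) * 179.7
Error = 0.00425 * 179.7
Error = 0.7637

0.7637


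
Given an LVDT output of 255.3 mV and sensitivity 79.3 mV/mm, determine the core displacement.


Displacement = Vout / sensitivity.
d = 255.3 / 79.3
d = 3.219 mm

3.219 mm


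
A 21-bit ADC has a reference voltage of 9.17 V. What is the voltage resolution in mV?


The resolution (LSB) of an ADC is Vref / 2^n.
LSB = 9.17 / 2^21
LSB = 9.17 / 2097152
LSB = 4.37e-06 V = 0.0043726 mV

0.0043726 mV


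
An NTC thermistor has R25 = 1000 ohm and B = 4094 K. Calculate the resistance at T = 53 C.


NTC thermistor equation: Rt = R25 * exp(B * (1/T - 1/T25)).
T in Kelvin: 326.15 K, T25 = 298.15 K
1/T - 1/T25 = 1/326.15 - 1/298.15 = -0.00028794
B * (1/T - 1/T25) = 4094 * -0.00028794 = -1.1788
Rt = 1000 * exp(-1.1788) = 307.6 ohm

307.6 ohm


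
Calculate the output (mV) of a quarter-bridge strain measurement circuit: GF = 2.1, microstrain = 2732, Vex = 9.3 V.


Quarter bridge output: Vout = (GF * epsilon * Vex) / 4.
Vout = (2.1 * 2732e-6 * 9.3) / 4
Vout = 0.05335596 / 4 V
Vout = 0.01333899 V = 13.339 mV

13.339 mV


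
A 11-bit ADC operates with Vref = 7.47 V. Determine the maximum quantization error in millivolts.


The maximum quantization error is +/- LSB/2.
LSB = Vref / 2^n = 7.47 / 2048 = 0.00364746 V
Max error = LSB / 2 = 0.00364746 / 2 = 0.00182373 V
Max error = 1.8237 mV

1.8237 mV


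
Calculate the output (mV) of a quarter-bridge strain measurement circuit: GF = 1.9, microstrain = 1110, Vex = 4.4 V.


Quarter bridge output: Vout = (GF * epsilon * Vex) / 4.
Vout = (1.9 * 1110e-6 * 4.4) / 4
Vout = 0.0092796 / 4 V
Vout = 0.0023199 V = 2.3199 mV

2.3199 mV


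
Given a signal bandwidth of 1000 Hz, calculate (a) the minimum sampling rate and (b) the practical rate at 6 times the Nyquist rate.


By Nyquist theorem, fs_min = 2 * fmax.
fs_min = 2 * 1000 = 2000 Hz
Practical rate = 6 * fs_min = 6 * 2000 = 12000 Hz

fs_min = 2000 Hz, fs_practical = 12000 Hz


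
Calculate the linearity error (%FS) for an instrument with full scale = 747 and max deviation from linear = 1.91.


Linearity error = (max deviation / full scale) * 100%.
Linearity = (1.91 / 747) * 100
Linearity = 0.256 %FS

0.256 %FS


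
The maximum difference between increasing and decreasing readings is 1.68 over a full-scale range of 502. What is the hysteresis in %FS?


Hysteresis = (max difference / full scale) * 100%.
H = (1.68 / 502) * 100
H = 0.335 %FS

0.335 %FS


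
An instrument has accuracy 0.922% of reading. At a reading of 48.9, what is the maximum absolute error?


Absolute error = (accuracy% / 100) * reading.
Error = (0.922 / 100) * 48.9
Error = 0.00922 * 48.9
Error = 0.4509

0.4509


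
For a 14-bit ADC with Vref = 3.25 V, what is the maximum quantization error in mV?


The maximum quantization error is +/- LSB/2.
LSB = Vref / 2^n = 3.25 / 16384 = 0.00019836 V
Max error = LSB / 2 = 0.00019836 / 2 = 9.918e-05 V
Max error = 0.0992 mV

0.0992 mV


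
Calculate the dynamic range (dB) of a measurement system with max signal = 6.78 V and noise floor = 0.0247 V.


Dynamic range = 20 * log10(Vmax / Vnoise).
DR = 20 * log10(6.78 / 0.0247)
DR = 20 * log10(274.49)
DR = 48.77 dB

48.77 dB


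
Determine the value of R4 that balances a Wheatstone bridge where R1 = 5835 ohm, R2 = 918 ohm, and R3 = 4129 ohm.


At balance: R1*R4 = R2*R3, so R4 = R2*R3/R1.
R4 = 918 * 4129 / 5835
R4 = 3790422 / 5835
R4 = 649.6 ohm

649.6 ohm


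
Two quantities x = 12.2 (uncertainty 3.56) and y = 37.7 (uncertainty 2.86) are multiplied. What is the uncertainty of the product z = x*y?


For a product z = x*y, the relative uncertainty is:
uz/z = sqrt((ux/x)^2 + (uy/y)^2)
Relative uncertainties: ux/x = 3.56/12.2 = 0.291803
uy/y = 2.86/37.7 = 0.075862
z = 12.2 * 37.7 = 459.9
uz = 459.9 * sqrt(0.291803^2 + 0.075862^2) = 138.673

138.673


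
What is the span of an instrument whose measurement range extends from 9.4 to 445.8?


Span = upper range - lower range.
Span = 445.8 - (9.4)
Span = 436.4

436.4
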